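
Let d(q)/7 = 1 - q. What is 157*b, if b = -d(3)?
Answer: 2198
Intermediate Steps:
d(q) = 7 - 7*q (d(q) = 7*(1 - q) = 7 - 7*q)
b = 14 (b = -(7 - 7*3) = -(7 - 21) = -1*(-14) = 14)
157*b = 157*14 = 2198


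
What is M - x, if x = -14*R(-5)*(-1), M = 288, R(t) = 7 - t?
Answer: 120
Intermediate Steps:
x = 168 (x = -14*(7 - 1*(-5))*(-1) = -14*(7 + 5)*(-1) = -14*12*(-1) = -168*(-1) = 168)
M - x = 288 - 1*168 = 288 - 168 = 120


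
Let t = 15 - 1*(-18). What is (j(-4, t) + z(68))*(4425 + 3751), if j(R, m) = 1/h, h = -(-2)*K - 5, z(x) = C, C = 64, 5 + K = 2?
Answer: 5747728/11 ≈ 5.2252e+5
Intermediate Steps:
K = -3 (K = -5 + 2 = -3)
z(x) = 64
t = 33 (t = 15 + 18 = 33)
h = -11 (h = -(-2)*(-3) - 5 = -2*3 - 5 = -6 - 5 = -11)
j(R, m) = -1/11 (j(R, m) = 1/(-11) = -1/11)
(j(-4, t) + z(68))*(4425 + 3751) = (-1/11 + 64)*(4425 + 3751) = (703/11)*8176 = 5747728/11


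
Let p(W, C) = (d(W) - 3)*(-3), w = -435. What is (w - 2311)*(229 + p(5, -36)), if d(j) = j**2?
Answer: -447598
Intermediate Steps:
p(W, C) = 9 - 3*W**2 (p(W, C) = (W**2 - 3)*(-3) = (-3 + W**2)*(-3) = 9 - 3*W**2)
(w - 2311)*(229 + p(5, -36)) = (-435 - 2311)*(229 + (9 - 3*5**2)) = -2746*(229 + (9 - 3*25)) = -2746*(229 + (9 - 75)) = -2746*(229 - 66) = -2746*163 = -447598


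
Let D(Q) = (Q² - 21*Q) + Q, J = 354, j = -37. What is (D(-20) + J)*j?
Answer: -42698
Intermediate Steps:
D(Q) = Q² - 20*Q
(D(-20) + J)*j = (-20*(-20 - 20) + 354)*(-37) = (-20*(-40) + 354)*(-37) = (800 + 354)*(-37) = 1154*(-37) = -42698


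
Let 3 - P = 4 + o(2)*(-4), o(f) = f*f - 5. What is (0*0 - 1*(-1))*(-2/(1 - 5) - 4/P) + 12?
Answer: 133/10 ≈ 13.300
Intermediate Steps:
o(f) = -5 + f² (o(f) = f² - 5 = -5 + f²)
P = -5 (P = 3 - (4 + (-5 + 2²)*(-4)) = 3 - (4 + (-5 + 4)*(-4)) = 3 - (4 - 1*(-4)) = 3 - (4 + 4) = 3 - 1*8 = 3 - 8 = -5)
(0*0 - 1*(-1))*(-2/(1 - 5) - 4/P) + 12 = (0*0 - 1*(-1))*(-2/(1 - 5) - 4/(-5)) + 12 = (0 + 1)*(-2/(-4) - 4*(-⅕)) + 12 = 1*(-2*(-¼) + ⅘) + 12 = 1*(½ + ⅘) + 12 = 1*(13/10) + 12 = 13/10 + 12 = 133/10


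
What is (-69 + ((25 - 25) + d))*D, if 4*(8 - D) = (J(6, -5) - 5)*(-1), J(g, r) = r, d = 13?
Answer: -308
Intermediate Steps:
D = 11/2 (D = 8 - (-5 - 5)*(-1)/4 = 8 - (-5)*(-1)/2 = 8 - ¼*10 = 8 - 5/2 = 11/2 ≈ 5.5000)
(-69 + ((25 - 25) + d))*D = (-69 + ((25 - 25) + 13))*(11/2) = (-69 + (0 + 13))*(11/2) = (-69 + 13)*(11/2) = -56*11/2 = -308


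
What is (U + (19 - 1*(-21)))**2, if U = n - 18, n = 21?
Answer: 1849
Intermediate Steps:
U = 3 (U = 21 - 18 = 3)
(U + (19 - 1*(-21)))**2 = (3 + (19 - 1*(-21)))**2 = (3 + (19 + 21))**2 = (3 + 40)**2 = 43**2 = 1849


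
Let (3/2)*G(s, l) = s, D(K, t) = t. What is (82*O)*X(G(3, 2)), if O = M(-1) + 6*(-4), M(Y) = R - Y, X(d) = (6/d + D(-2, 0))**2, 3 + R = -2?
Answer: -20664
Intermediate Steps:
G(s, l) = 2*s/3
R = -5 (R = -3 - 2 = -5)
X(d) = 36/d**2 (X(d) = (6/d + 0)**2 = (6/d)**2 = 36/d**2)
M(Y) = -5 - Y
O = -28 (O = (-5 - 1*(-1)) + 6*(-4) = (-5 + 1) - 24 = -4 - 24 = -28)
(82*O)*X(G(3, 2)) = (82*(-28))*(36/((2/3)*3)**2) = -82656/2**2 = -82656/4 = -2296*9 = -20664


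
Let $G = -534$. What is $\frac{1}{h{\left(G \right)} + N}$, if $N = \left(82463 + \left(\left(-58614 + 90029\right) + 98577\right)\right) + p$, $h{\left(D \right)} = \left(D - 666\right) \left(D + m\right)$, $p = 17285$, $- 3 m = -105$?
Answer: $\frac{1}{828540} \approx 1.2069 \cdot 10^{-6}$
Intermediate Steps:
$m = 35$ ($m = \left(- \frac{1}{3}\right) \left(-105\right) = 35$)
$h{\left(D \right)} = \left(-666 + D\right) \left(35 + D\right)$ ($h{\left(D \right)} = \left(D - 666\right) \left(D + 35\right) = \left(-666 + D\right) \left(35 + D\right)$)
$N = 229740$ ($N = \left(82463 + \left(\left(-58614 + 90029\right) + 98577\right)\right) + 17285 = \left(82463 + \left(31415 + 98577\right)\right) + 17285 = \left(82463 + 129992\right) + 17285 = 212455 + 17285 = 229740$)
$\frac{1}{h{\left(G \right)} + N} = \frac{1}{\left(-23310 + \left(-534\right)^{2} - -336954\right) + 229740} = \frac{1}{\left(-23310 + 285156 + 336954\right) + 229740} = \frac{1}{598800 + 229740} = \frac{1}{828540}$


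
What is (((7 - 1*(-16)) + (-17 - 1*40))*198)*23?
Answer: -154836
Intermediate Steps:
(((7 - 1*(-16)) + (-17 - 1*40))*198)*23 = (((7 + 16) + (-17 - 40))*198)*23 = ((23 - 57)*198)*23 = -34*198*23 = -6732*23 = -154836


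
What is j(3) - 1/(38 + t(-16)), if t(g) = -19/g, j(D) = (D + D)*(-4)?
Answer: -15064/627 ≈ -24.026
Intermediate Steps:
j(D) = -8*D (j(D) = (2*D)*(-4) = -8*D)
j(3) - 1/(38 + t(-16)) = -8*3 - 1/(38 - 19/(-16)) = -24 - 1/(38 - 19*(-1/16)) = -24 - 1/(38 + 19/16) = -24 - 1/627/16 = -24 - 1*16/627 = -24 - 16/627 = -15064/627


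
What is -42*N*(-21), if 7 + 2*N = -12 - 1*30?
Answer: -21609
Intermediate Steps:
N = -49/2 (N = -7/2 + (-12 - 1*30)/2 = -7/2 + (-12 - 30)/2 = -7/2 + (1/2)*(-42) = -7/2 - 21 = -49/2 ≈ -24.500)
-42*N*(-21) = -42*(-49/2)*(-21) = 1029*(-21) = -21609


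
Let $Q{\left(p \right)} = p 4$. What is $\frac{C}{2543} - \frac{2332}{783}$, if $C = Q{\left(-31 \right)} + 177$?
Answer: $- \frac{5888777}{1991169} \approx -2.9574$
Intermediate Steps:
$Q{\left(p \right)} = 4 p$
$C = 53$ ($C = 4 \left(-31\right) + 177 = -124 + 177 = 53$)
$\frac{C}{2543} - \frac{2332}{783} = \frac{53}{2543} - \frac{2332}{783} = - \frac{5888777}{1991169}$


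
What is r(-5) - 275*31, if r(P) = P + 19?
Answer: -8511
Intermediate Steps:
r(P) = 19 + P
r(-5) - 275*31 = (19 - 5) - 275*31 = 14 - 8525 = -8511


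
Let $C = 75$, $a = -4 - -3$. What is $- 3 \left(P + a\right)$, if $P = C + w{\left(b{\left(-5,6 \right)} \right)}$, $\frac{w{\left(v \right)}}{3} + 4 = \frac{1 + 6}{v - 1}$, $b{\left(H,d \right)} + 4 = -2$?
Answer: $-177$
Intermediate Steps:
$b{\left(H,d \right)} = -6$ ($b{\left(H,d \right)} = -4 - 2 = -6$)
$a = -1$ ($a = -4 + 3 = -1$)
$w{\left(v \right)} = -12 + \frac{21}{-1 + v}$ ($w{\left(v \right)} = -12 + 3 \frac{1 + 6}{v - 1} = -12 + 3 \frac{7}{-1 + v} = -12 + \frac{21}{-1 + v}$)
$P = 60$ ($P = 75 + \frac{3 \left(11 - -24\right)}{-1 - 6} = 75 + \frac{3 \left(11 + 24\right)}{-7} = 75 + 3 \left(- \frac{1}{7}\right) 35 = 75 - 15 = 60$)
$- 3 \left(P + a\right) = - 3 \left(60 - 1\right) = \left(-3\right) 59 = -177$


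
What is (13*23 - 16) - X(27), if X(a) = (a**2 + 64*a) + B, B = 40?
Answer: -2214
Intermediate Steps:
X(a) = 40 + a**2 + 64*a (X(a) = (a**2 + 64*a) + 40 = 40 + a**2 + 64*a)
(13*23 - 16) - X(27) = (13*23 - 16) - (40 + 27**2 + 64*27) = (299 - 16) - (40 + 729 + 1728) = 283 - 1*2497 = 283 - 2497 = -2214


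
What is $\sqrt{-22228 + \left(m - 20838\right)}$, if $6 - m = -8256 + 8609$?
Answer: $i \sqrt{43413} \approx 208.36 i$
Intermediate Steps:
$m = -347$ ($m = 6 - \left(-8256 + 8609\right) = 6 - 353 = -347$)
$\sqrt{-22228 + \left(m - 20838\right)} = \sqrt{-22228 - 21185} = \sqrt{-43413} = i \sqrt{43413}$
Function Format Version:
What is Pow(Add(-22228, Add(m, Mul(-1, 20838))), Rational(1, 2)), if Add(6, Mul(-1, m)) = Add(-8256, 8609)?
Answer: Mul(I, Pow(43413, Rational(1, 2))) ≈ Mul(208.36, I)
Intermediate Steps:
m = -347 (m = Add(6, Mul(-1, Add(-8256, 8609))) = Add(6, Mul(-1, 353)) = Add(6, -353) = -347)
Pow(Add(-22228, Add(m, Mul(-1, 20838))), Rational(1, 2)) = Pow(Add(-22228, Add(-347, Mul(-1, 20838))), Rational(1, 2)) = Pow(Add(-22228, Add(-347, -20838)), Rational(1, 2)) = Pow(Add(-22228, -21185), Rational(1, 2)) = Pow(-43413, Rational(1, 2)) = Mul(I, Pow(43413, Rational(1, 2)))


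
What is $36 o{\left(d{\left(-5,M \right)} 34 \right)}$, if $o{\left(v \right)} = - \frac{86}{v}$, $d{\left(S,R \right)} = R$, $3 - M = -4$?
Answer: $- \frac{1548}{119} \approx -13.008$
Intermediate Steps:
$M = 7$ ($M = 3 - -4 = 3 + 4 = 7$)
$36 o{\left(d{\left(-5,M \right)} 34 \right)} = 36 \left(- \frac{86}{7 \cdot 34}\right) = 36 \left(- \frac{86}{238}\right) = 36 \left(\left(-86\right) \frac{1}{238}\right) = 36 \left(- \frac{43}{119}\right) = - \frac{1548}{119}$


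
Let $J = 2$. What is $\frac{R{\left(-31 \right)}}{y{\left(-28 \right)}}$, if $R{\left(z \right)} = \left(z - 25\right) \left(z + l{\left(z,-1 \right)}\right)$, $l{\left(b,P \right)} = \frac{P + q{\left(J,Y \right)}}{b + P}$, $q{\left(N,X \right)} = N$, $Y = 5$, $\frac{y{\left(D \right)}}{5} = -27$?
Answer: $- \frac{2317}{180} \approx -12.872$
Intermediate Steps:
$y{\left(D \right)} = -135$ ($y{\left(D \right)} = 5 \left(-27\right) = -135$)
$l{\left(b,P \right)} = \frac{2 + P}{P + b}$ ($l{\left(b,P \right)} = \frac{P + 2}{b + P} = \frac{2 + P}{P + b}$)
$R{\left(z \right)} = \left(-25 + z\right) \left(z + \frac{1}{-1 + z}\right)$ ($R{\left(z \right)} = \left(z - 25\right) \left(z + \frac{2 - 1}{-1 + z}\right) = \left(-25 + z\right) \left(z + \frac{1}{-1 + z} 1\right) = \left(-25 + z\right) \left(z + \frac{1}{-1 + z}\right)$)
$\frac{R{\left(-31 \right)}}{y{\left(-28 \right)}} = \frac{\frac{1}{-1 - 31} \left(-25 - 31 - 31 \left(-1 - 31\right) \left(-25 - 31\right)\right)}{-135} = \frac{-25 - 31 - \left(-992\right) \left(-56\right)}{-32} \left(- \frac{1}{135}\right) = - \frac{-25 - 31 - 55552}{32} \left(- \frac{1}{135}\right) = \left(- \frac{1}{32}\right) \left(-55608\right) \left(- \frac{1}{135}\right) = \frac{6951}{4} \left(- \frac{1}{135}\right) = - \frac{2317}{180}$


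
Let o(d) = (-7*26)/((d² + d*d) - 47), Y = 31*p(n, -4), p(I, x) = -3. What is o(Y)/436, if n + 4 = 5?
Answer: -7/289286 ≈ -2.4198e-5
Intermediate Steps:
n = 1 (n = -4 + 5 = 1)
Y = -93 (Y = 31*(-3) = -93)
o(d) = -182/(-47 + 2*d²) (o(d) = -182/((d² + d²) - 47) = -182/(2*d² - 47) = -182/(-47 + 2*d²))
o(Y)/436 = -182/(-47 + 2*(-93)²)/436 = -182/(-47 + 2*8649)*(1/436) = -182/(-47 + 17298)*(1/436) = -182/17251*(1/436) = -182*1/17251*(1/436) = -14/1327*1/436 = -7/289286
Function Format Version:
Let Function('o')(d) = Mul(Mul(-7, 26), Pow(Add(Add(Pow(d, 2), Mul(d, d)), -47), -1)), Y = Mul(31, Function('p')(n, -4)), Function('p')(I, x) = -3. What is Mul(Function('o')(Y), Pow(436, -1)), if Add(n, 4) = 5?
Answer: Rational(-7, 289286) ≈ -2.4198e-5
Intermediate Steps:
n = 1 (n = Add(-4, 5) = 1)
Y = -93 (Y = Mul(31, -3) = -93)
Function('o')(d) = Mul(-182, Pow(Add(-47, Mul(2, Pow(d, 2))), -1)) (Function('o')(d) = Mul(-182, Pow(Add(Add(Pow(d, 2), Pow(d, 2)), -47), -1)) = Mul(-182, Pow(Add(Mul(2, Pow(d, 2)), -47), -1)) = Mul(-182, Pow(Add(-47, Mul(2, Pow(d, 2))), -1)))
Mul(Function('o')(Y), Pow(436, -1)) = Mul(Mul(-182, Pow(Add(-47, Mul(2, Pow(-93, 2))), -1)), Pow(436, -1)) = Mul(Mul(-182, Pow(Add(-47, Mul(2, 8649)), -1)), Rational(1, 436)) = Mul(Mul(-182, Pow(Add(-47, 17298), -1)), Rational(1, 436)) = Mul(Mul(-182, Pow(17251, -1)), Rational(1, 436)) = Mul(Mul(-182, Rational(1, 17251)), Rational(1, 436)) = Mul(Rational(-14, 1327), Rational(1, 436)) = Rational(-7, 289286)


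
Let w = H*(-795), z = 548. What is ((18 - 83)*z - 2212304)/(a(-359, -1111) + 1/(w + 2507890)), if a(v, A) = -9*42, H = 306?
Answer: 5090693648880/856026359 ≈ 5946.9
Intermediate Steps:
w = -243270 (w = 306*(-795) = -243270)
a(v, A) = -378
((18 - 83)*z - 2212304)/(a(-359, -1111) + 1/(w + 2507890)) = ((18 - 83)*548 - 2212304)/(-378 + 1/(-243270 + 2507890)) = (-65*548 - 2212304)/(-378 + 1/2264620) = (-35620 - 2212304)/(-378 + 1/2264620) = -2247924/(-856026359/2264620) = -2247924*(-2264620/856026359) = 5090693648880/856026359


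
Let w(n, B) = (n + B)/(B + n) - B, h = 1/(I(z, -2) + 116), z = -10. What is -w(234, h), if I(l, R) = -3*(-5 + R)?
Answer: -136/137 ≈ -0.99270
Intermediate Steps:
I(l, R) = 15 - 3*R
h = 1/137 (h = 1/((15 - 3*(-2)) + 116) = 1/((15 + 6) + 116) = 1/(21 + 116) = 1/137 ≈ 0.0072993)
w(n, B) = 1 - B (w(n, B) = (B + n)/(B + n) - B = 1 - B)
-w(234, h) = -(1 - 1*1/137) = -(1 - 1/137) = -1*136/137 = -136/137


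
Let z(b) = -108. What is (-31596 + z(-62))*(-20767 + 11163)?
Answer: 304485216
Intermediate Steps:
(-31596 + z(-62))*(-20767 + 11163) = (-31596 - 108)*(-20767 + 11163) = -31704*(-9604) = 304485216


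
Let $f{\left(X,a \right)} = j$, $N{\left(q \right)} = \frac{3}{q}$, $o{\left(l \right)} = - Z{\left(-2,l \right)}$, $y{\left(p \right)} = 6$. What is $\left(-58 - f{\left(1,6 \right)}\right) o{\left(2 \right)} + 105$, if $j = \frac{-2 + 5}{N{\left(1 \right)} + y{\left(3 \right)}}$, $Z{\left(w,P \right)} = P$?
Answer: $\frac{665}{3} \approx 221.67$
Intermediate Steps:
$o{\left(l \right)} = - l$
$j = \frac{1}{3}$ ($j = \frac{-2 + 5}{\frac{3}{1} + 6} = \frac{3}{3 \cdot 1 + 6} = \frac{3}{3 + 6} = \frac{3}{9} = 3 \cdot \frac{1}{9} = \frac{1}{3} \approx 0.33333$)
$f{\left(X,a \right)} = \frac{1}{3}$
$\left(-58 - f{\left(1,6 \right)}\right) o{\left(2 \right)} + 105 = \left(-58 - \frac{1}{3}\right) \left(\left(-1\right) 2\right) + 105 = \left(-58 - \frac{1}{3}\right) \left(-2\right) + 105 = \left(- \frac{175}{3}\right) \left(-2\right) + 105 = \frac{350}{3} + 105 = \frac{665}{3}$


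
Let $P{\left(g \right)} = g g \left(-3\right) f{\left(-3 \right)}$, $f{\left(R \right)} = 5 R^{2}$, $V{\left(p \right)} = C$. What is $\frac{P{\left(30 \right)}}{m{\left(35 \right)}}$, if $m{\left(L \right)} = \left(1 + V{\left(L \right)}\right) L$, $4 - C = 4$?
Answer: $- \frac{24300}{7} \approx -3471.4$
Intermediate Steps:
$C = 0$ ($C = 4 - 4 = 0$)
$V{\left(p \right)} = 0$
$m{\left(L \right)} = L$ ($m{\left(L \right)} = \left(1 + 0\right) L = 1 L = L$)
$P{\left(g \right)} = - 135 g^{2}$ ($P{\left(g \right)} = g g \left(-3\right) 5 \left(-3\right)^{2} = g \left(- 3 g\right) 5 \cdot 9 = - 3 g^{2} \cdot 45 = - 135 g^{2}$)
$\frac{P{\left(30 \right)}}{m{\left(35 \right)}} = \frac{\left(-135\right) 30^{2}}{35} = \left(-135\right) 900 \cdot \frac{1}{35} = \left(-121500\right) \frac{1}{35} = - \frac{24300}{7}$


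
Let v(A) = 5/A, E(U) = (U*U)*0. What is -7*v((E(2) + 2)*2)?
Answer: -35/4 ≈ -8.7500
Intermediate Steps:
E(U) = 0 (E(U) = U²*0 = 0)
-7*v((E(2) + 2)*2) = -35/((0 + 2)*2) = -35/(2*2) = -35/4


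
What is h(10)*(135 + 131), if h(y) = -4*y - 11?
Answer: -13566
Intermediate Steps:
h(y) = -11 - 4*y
h(10)*(135 + 131) = (-11 - 4*10)*(135 + 131) = (-11 - 40)*266 = -51*266 = -13566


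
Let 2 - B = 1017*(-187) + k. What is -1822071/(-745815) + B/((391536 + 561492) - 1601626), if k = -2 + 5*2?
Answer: 346652576821/161244705790 ≈ 2.1499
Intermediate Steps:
k = 8 (k = -2 + 10 = 8)
B = 190173 (B = 2 - (1017*(-187) + 8) = 2 - (-190179 + 8) = 2 - 1*(-190171) = 2 + 190171 = 190173)
-1822071/(-745815) + B/((391536 + 561492) - 1601626) = -1822071/(-745815) + 190173/((391536 + 561492) - 1601626) = -1822071*(-1/745815) + 190173/(953028 - 1601626) = 607357/248605 + 190173/(-648598) = 607357/248605 + 190173*(-1/648598) = 607357/248605 - 190173/648598 = 346652576821/161244705790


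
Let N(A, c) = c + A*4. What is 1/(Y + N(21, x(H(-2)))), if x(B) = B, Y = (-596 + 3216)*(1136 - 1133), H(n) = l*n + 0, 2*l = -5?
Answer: 1/7949 ≈ 0.00012580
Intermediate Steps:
l = -5/2 (l = (½)*(-5) = -5/2 ≈ -2.5000)
H(n) = -5*n/2 (H(n) = -5*n/2 + 0 = -5*n/2)
Y = 7860 (Y = 2620*3 = 7860)
N(A, c) = c + 4*A
1/(Y + N(21, x(H(-2)))) = 1/(7860 + (-5/2*(-2) + 4*21)) = 1/(7860 + (5 + 84)) = 1/(7860 + 89) = 1/7949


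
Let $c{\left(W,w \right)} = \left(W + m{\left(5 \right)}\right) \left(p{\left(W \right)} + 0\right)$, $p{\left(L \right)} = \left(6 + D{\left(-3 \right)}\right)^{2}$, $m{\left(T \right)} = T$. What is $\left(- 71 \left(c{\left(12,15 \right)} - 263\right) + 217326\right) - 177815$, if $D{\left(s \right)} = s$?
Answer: $47321$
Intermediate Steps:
$p{\left(L \right)} = 9$ ($p{\left(L \right)} = \left(6 - 3\right)^{2} = 3^{2} = 9$)
$c{\left(W,w \right)} = 45 + 9 W$ ($c{\left(W,w \right)} = \left(W + 5\right) \left(9 + 0\right) = \left(5 + W\right) 9 = 45 + 9 W$)
$\left(- 71 \left(c{\left(12,15 \right)} - 263\right) + 217326\right) - 177815 = \left(- 71 \left(\left(45 + 9 \cdot 12\right) - 263\right) + 217326\right) - 177815 = \left(- 71 \left(\left(45 + 108\right) - 263\right) + 217326\right) - 177815 = \left(- 71 \left(153 - 263\right) + 217326\right) - 177815 = \left(\left(-71\right) \left(-110\right) + 217326\right) - 177815 = \left(7810 + 217326\right) - 177815 = 225136 - 177815 = 47321$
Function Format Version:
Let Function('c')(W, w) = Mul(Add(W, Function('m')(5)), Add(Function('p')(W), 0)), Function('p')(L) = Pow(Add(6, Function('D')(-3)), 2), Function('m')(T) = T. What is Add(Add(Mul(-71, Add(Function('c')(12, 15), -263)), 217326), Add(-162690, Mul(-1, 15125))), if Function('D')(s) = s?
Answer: 47321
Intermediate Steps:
Function('p')(L) = 9 (Function('p')(L) = Pow(Add(6, -3), 2) = Pow(3, 2) = 9)
Function('c')(W, w) = Add(45, Mul(9, W)) (Function('c')(W, w) = Mul(Add(W, 5), Add(9, 0)) = Mul(Add(5, W), 9) = Add(45, Mul(9, W)))
Add(Add(Mul(-71, Add(Function('c')(12, 15), -263)), 217326), Add(-162690, Mul(-1, 15125))) = Add(Add(Mul(-71, Add(Add(45, Mul(9, 12)), -263)), 217326), Add(-162690, Mul(-1, 15125))) = Add(Add(Mul(-71, Add(Add(45, 108), -263)), 217326), Add(-162690, -15125)) = Add(Add(Mul(-71, Add(153, -263)), 217326), -177815) = Add(Add(Mul(-71, -110), 217326), -177815) = Add(Add(7810, 217326), -177815) = Add(225136, -177815) = 47321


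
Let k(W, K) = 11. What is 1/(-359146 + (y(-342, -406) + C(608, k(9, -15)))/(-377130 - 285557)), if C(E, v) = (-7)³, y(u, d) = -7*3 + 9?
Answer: -662687/238001384947 ≈ -2.7844e-6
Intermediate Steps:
y(u, d) = -12 (y(u, d) = -21 + 9 = -12)
C(E, v) = -343
1/(-359146 + (y(-342, -406) + C(608, k(9, -15)))/(-377130 - 285557)) = 1/(-359146 + (-12 - 343)/(-377130 - 285557)) = 1/(-359146 - 355/(-662687)) = 1/(-359146 - 355*(-1/662687)) = 1/(-359146 + 355/662687) = 1/(-238001384947/662687) = -662687/238001384947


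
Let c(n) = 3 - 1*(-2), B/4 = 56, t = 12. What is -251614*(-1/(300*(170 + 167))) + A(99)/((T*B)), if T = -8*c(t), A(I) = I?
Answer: 112222627/45292800 ≈ 2.4777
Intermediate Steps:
B = 224 (B = 4*56 = 224)
c(n) = 5 (c(n) = 3 + 2 = 5)
T = -40 (T = -8*5 = -40)
-251614*(-1/(300*(170 + 167))) + A(99)/((T*B)) = -251614*(-1/(300*(170 + 167))) + 99/((-40*224)) = -251614/((-300*337)) + 99/(-8960) = -251614/(-101100) + 99*(-1/8960) = -251614*(-1/101100) - 99/8960 = 125807/50550 - 99/8960 = 112222627/45292800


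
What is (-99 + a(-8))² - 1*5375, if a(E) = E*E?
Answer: -4150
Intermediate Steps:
a(E) = E²
(-99 + a(-8))² - 1*5375 = (-99 + (-8)²)² - 1*5375 = (-99 + 64)² - 5375 = (-35)² - 5375 = 1225 - 5375 = -4150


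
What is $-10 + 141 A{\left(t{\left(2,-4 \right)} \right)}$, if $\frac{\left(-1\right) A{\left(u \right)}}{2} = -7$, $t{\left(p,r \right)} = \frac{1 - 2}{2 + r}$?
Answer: $1964$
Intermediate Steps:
$t{\left(p,r \right)} = - \frac{1}{2 + r}$
$A{\left(u \right)} = 14$ ($A{\left(u \right)} = \left(-2\right) \left(-7\right) = 14$)
$-10 + 141 A{\left(t{\left(2,-4 \right)} \right)} = -10 + 141 \cdot 14 = -10 + 1974 = 1964$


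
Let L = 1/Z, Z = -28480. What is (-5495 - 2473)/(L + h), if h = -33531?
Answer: 226928640/954962881 ≈ 0.23763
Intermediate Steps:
L = -1/28480 (L = 1/(-28480) = -1/28480 ≈ -3.5112e-5)
(-5495 - 2473)/(L + h) = (-5495 - 2473)/(-1/28480 - 33531) = -7968/(-954962881/28480) = -7968*(-28480/954962881) = 226928640/954962881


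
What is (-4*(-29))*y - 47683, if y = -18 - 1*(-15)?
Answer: -48031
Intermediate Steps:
y = -3 (y = -18 + 15 = -3)
(-4*(-29))*y - 47683 = -4*(-29)*(-3) - 47683 = 116*(-3) - 47683 = -348 - 47683 = -48031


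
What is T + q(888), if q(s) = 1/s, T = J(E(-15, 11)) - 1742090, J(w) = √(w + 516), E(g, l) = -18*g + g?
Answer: -1546975919/888 + √771 ≈ -1.7421e+6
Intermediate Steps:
E(g, l) = -17*g
J(w) = √(516 + w)
T = -1742090 + √771 (T = √(516 - 17*(-15)) - 1742090 = √(516 + 255) - 1742090 = √771 - 1742090 = -1742090 + √771 ≈ -1.7421e+6)
T + q(888) = (-1742090 + √771) + 1/888 = -1546975919/888 + √771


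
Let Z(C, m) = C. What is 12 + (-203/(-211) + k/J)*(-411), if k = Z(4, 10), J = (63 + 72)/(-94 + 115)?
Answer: -2022911/3165 ≈ -639.15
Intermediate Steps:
J = 45/7 (J = 135/21 = 135*(1/21) = 45/7 ≈ 6.4286)
k = 4
12 + (-203/(-211) + k/J)*(-411) = 12 + (-203/(-211) + 4/(45/7))*(-411) = 12 + (-203*(-1/211) + 4*(7/45))*(-411) = 12 + (203/211 + 28/45)*(-411) = 12 + (15043/9495)*(-411) = 12 - 2060891/3165 = -2022911/3165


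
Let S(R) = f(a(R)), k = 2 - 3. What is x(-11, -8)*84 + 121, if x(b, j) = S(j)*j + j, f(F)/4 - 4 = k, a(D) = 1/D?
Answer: -8615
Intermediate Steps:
k = -1
f(F) = 12 (f(F) = 16 + 4*(-1) = 16 - 4 = 12)
S(R) = 12
x(b, j) = 13*j (x(b, j) = 12*j + j = 13*j)
x(-11, -8)*84 + 121 = (13*(-8))*84 + 121 = -104*84 + 121 = -8736 + 121 = -8615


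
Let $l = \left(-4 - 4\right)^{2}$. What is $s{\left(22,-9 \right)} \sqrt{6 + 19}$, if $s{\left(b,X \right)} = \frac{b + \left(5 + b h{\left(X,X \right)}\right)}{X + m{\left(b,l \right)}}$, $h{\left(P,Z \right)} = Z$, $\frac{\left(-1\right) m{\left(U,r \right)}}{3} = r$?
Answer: $\frac{285}{67} \approx 4.2537$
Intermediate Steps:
$l = 64$ ($l = \left(-8\right)^{2} = 64$)
$m{\left(U,r \right)} = - 3 r$
$s{\left(b,X \right)} = \frac{5 + b + X b}{-192 + X}$ ($s{\left(b,X \right)} = \frac{b + \left(5 + b X\right)}{X - 192} = \frac{b + \left(5 + X b\right)}{X - 192} = \frac{5 + b + X b}{-192 + X}$)
$s{\left(22,-9 \right)} \sqrt{6 + 19} = \frac{5 + 22 - 198}{-192 - 9} \sqrt{6 + 19} = \frac{5 + 22 - 198}{-201} \sqrt{25} = \left(- \frac{1}{201}\right) \left(-171\right) 5 = \frac{57}{67} \cdot 5 = \frac{285}{67}$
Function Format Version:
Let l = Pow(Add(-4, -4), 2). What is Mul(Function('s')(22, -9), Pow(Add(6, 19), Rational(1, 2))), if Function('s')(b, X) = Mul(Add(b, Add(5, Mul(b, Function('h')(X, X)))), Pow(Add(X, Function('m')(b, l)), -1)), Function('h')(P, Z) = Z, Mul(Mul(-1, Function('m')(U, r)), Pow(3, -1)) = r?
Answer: Rational(285, 67) ≈ 4.2537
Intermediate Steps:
l = 64 (l = Pow(-8, 2) = 64)
Function('m')(U, r) = Mul(-3, r)
Function('s')(b, X) = Mul(Pow(Add(-192, X), -1), Add(5, b, Mul(X, b))) (Function('s')(b, X) = Mul(Add(b, Add(5, Mul(b, X))), Pow(Add(X, Mul(-3, 64)), -1)) = Mul(Add(b, Add(5, Mul(X, b))), Pow(Add(X, -192), -1)) = Mul(Add(5, b, Mul(X, b)), Pow(Add(-192, X), -1)) = Mul(Pow(Add(-192, X), -1), Add(5, b, Mul(X, b))))
Mul(Function('s')(22, -9), Pow(Add(6, 19), Rational(1, 2))) = Mul(Mul(Pow(Add(-192, -9), -1), Add(5, 22, Mul(-9, 22))), Pow(Add(6, 19), Rational(1, 2))) = Mul(Mul(Pow(-201, -1), Add(5, 22, -198)), Pow(25, Rational(1, 2))) = Mul(Mul(Rational(-1, 201), -171), 5) = Mul(Rational(57, 67), 5) = Rational(285, 67)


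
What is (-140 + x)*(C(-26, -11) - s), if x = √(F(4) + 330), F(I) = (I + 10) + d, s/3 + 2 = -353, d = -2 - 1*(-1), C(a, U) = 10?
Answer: -150500 + 7525*√7 ≈ -1.3059e+5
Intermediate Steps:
d = -1 (d = -2 + 1 = -1)
s = -1065 (s = -6 + 3*(-353) = -6 - 1059 = -1065)
F(I) = 9 + I (F(I) = (I + 10) - 1 = (10 + I) - 1 = 9 + I)
x = 7*√7 (x = √((9 + 4) + 330) = √(13 + 330) = √343 = 7*√7 ≈ 18.520)
(-140 + x)*(C(-26, -11) - s) = (-140 + 7*√7)*(10 - 1*(-1065)) = (-140 + 7*√7)*(10 + 1065) = (-140 + 7*√7)*1075 = -150500 + 7525*√7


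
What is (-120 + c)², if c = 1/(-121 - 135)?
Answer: 943779841/65536 ≈ 14401.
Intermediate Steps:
c = -1/256 (c = 1/(-256) = -1/256 ≈ -0.0039063)
(-120 + c)² = (-120 - 1/256)² = (-30721/256)² = 943779841/65536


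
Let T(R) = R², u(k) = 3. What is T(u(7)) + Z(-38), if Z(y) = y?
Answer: -29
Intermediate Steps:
T(u(7)) + Z(-38) = 3² - 38 = 9 - 38 = -29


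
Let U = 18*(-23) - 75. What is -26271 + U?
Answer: -26760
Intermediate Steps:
U = -489 (U = -414 - 75 = -489)
-26271 + U = -26271 - 489 = -26760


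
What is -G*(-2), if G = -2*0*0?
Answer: 0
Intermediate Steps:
G = 0 (G = 0*0 = 0)
-G*(-2) = -1*0*(-2) = 0*(-2) = 0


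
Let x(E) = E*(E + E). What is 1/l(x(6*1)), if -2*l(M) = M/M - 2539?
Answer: 1/1269 ≈ 0.00078802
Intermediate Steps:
x(E) = 2*E² (x(E) = E*(2*E) = 2*E²)
l(M) = 1269 (l(M) = -(M/M - 2539)/2 = -(1 - 2539)/2 = -½*(-2538) = 1269)
1/l(x(6*1)) = 1/1269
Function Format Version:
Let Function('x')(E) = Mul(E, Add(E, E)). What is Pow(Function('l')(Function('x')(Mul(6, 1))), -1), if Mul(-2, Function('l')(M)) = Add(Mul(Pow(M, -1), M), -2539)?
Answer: Rational(1, 1269) ≈ 0.00078802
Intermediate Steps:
Function('x')(E) = Mul(2, Pow(E, 2)) (Function('x')(E) = Mul(E, Mul(2, E)) = Mul(2, Pow(E, 2)))
Function('l')(M) = 1269 (Function('l')(M) = Mul(Rational(-1, 2), Add(Mul(Pow(M, -1), M), -2539)) = Mul(Rational(-1, 2), Add(1, -2539)) = Mul(Rational(-1, 2), -2538) = 1269)
Pow(Function('l')(Function('x')(Mul(6, 1))), -1) = Pow(1269, -1) = Rational(1, 1269)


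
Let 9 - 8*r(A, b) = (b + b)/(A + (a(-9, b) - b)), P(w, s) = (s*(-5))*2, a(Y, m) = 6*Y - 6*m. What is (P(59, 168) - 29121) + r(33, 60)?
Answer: -36220613/1176 ≈ -30800.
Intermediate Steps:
a(Y, m) = -6*m + 6*Y
P(w, s) = -10*s (P(w, s) = -5*s*2 = -10*s)
r(A, b) = 9/8 - b/(4*(-54 + A - 7*b)) (r(A, b) = 9/8 - (b + b)/(8*(A + ((-6*b + 6*(-9)) - b))) = 9/8 - 2*b/(8*(A + ((-6*b - 54) - b))) = 9/8 - 2*b/(8*(A + ((-54 - 6*b) - b))) = 9/8 - 2*b/(8*(A + (-54 - 7*b))) = 9/8 - 2*b/(8*(-54 + A - 7*b)) = 9/8 - b/(4*(-54 + A - 7*b)))
(P(59, 168) - 29121) + r(33, 60) = (-10*168 - 29121) + (486 - 9*33 + 65*60)/(8*(54 - 1*33 + 7*60)) = (-1680 - 29121) + (486 - 297 + 3900)/(8*(54 - 33 + 420)) = -30801 + (⅛)*4089/441 = -30801 + (⅛)*(1/441)*4089 = -30801 + 1363/1176 = -36220613/1176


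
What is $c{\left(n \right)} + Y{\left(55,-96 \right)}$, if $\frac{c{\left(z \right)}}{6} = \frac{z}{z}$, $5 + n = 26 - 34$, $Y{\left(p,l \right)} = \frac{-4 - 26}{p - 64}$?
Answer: $\frac{28}{3} \approx 9.3333$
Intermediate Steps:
$Y{\left(p,l \right)} = - \frac{30}{-64 + p}$
$n = -13$ ($n = -5 + \left(26 - 34\right) = -5 - 8 = -13$)
$c{\left(z \right)} = 6$ ($c{\left(z \right)} = 6 \frac{z}{z} = 6 \cdot 1 = 6$)
$c{\left(n \right)} + Y{\left(55,-96 \right)} = 6 - \frac{30}{-64 + 55} = 6 - \frac{30}{-9} = 6 - - \frac{10}{3} = 6 + \frac{10}{3} = \frac{28}{3}$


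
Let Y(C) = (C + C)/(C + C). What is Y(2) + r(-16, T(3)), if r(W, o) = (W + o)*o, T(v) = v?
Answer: -38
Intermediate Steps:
Y(C) = 1 (Y(C) = (2*C)/((2*C)) = (2*C)*(1/(2*C)) = 1)
r(W, o) = o*(W + o)
Y(2) + r(-16, T(3)) = 1 + 3*(-16 + 3) = 1 + 3*(-13) = 1 - 39 = -38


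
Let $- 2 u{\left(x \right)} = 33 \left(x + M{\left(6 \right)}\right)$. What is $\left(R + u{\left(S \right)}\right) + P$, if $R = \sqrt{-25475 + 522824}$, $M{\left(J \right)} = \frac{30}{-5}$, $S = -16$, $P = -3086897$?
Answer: $-3086534 + 3 \sqrt{55261} \approx -3.0858 \cdot 10^{6}$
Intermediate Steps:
$M{\left(J \right)} = -6$ ($M{\left(J \right)} = 30 \left(- \frac{1}{5}\right) = -6$)
$u{\left(x \right)} = 99 - \frac{33 x}{2}$ ($u{\left(x \right)} = - \frac{33 \left(x - 6\right)}{2} = - \frac{33 \left(-6 + x\right)}{2} = - \frac{-198 + 33 x}{2} = 99 - \frac{33 x}{2}$)
$R = 3 \sqrt{55261}$ ($R = \sqrt{497349} = 3 \sqrt{55261} \approx 705.23$)
$\left(R + u{\left(S \right)}\right) + P = \left(3 \sqrt{55261} + \left(99 - -264\right)\right) - 3086897 = \left(3 \sqrt{55261} + \left(99 + 264\right)\right) - 3086897 = \left(3 \sqrt{55261} + 363\right) - 3086897 = \left(363 + 3 \sqrt{55261}\right) - 3086897 = -3086534 + 3 \sqrt{55261}$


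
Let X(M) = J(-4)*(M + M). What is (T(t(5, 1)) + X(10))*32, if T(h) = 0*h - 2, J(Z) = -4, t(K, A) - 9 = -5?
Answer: -2624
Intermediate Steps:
t(K, A) = 4 (t(K, A) = 9 - 5 = 4)
T(h) = -2 (T(h) = 0 - 2 = -2)
X(M) = -8*M (X(M) = -4*(M + M) = -8*M)
(T(t(5, 1)) + X(10))*32 = (-2 - 8*10)*32 = (-2 - 80)*32 = -82*32 = -2624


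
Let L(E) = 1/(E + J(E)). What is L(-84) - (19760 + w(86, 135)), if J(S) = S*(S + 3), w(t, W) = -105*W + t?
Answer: -38109119/6720 ≈ -5671.0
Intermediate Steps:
w(t, W) = t - 105*W
J(S) = S*(3 + S)
L(E) = 1/(E + E*(3 + E))
L(-84) - (19760 + w(86, 135)) = 1/((-84)*(4 - 84)) - (19760 + (86 - 105*135)) = -1/84/(-80) - (19760 + (86 - 14175)) = -1/84*(-1/80) - (19760 - 14089) = 1/6720 - 1*5671 = 1/6720 - 5671 = -38109119/6720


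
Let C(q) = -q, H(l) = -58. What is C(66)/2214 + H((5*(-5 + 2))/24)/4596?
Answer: -11993/282654 ≈ -0.042430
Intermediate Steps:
C(66)/2214 + H((5*(-5 + 2))/24)/4596 = -1*66/2214 - 58/4596 = -66*1/2214 - 58*1/4596 = -11/369 - 29/2298 = -11993/282654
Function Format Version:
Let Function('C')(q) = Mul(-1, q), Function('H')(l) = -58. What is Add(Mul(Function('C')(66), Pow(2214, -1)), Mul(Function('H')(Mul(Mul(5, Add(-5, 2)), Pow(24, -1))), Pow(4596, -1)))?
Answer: Rational(-11993, 282654) ≈ -0.042430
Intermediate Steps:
Add(Mul(Function('C')(66), Pow(2214, -1)), Mul(Function('H')(Mul(Mul(5, Add(-5, 2)), Pow(24, -1))), Pow(4596, -1))) = Add(Mul(Mul(-1, 66), Pow(2214, -1)), Mul(-58, Pow(4596, -1))) = Add(Mul(-66, Rational(1, 2214)), Mul(-58, Rational(1, 4596))) = Add(Rational(-11, 369), Rational(-29, 2298)) = Rational(-11993, 282654)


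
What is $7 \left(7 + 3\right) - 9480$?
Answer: $-9410$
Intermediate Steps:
$7 \left(7 + 3\right) - 9480 = 7 \cdot 10 - 9480 = 70 - 9480 = -9410$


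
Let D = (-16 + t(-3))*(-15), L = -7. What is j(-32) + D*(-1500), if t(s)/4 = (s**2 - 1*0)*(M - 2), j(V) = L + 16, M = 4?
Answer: 1260009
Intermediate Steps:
j(V) = 9 (j(V) = -7 + 16 = 9)
t(s) = 8*s**2 (t(s) = 4*((s**2 - 1*0)*(4 - 2)) = 4*((s**2 + 0)*2) = 4*(s**2*2) = 4*(2*s**2) = 8*s**2)
D = -840 (D = (-16 + 8*(-3)**2)*(-15) = (-16 + 8*9)*(-15) = (-16 + 72)*(-15) = 56*(-15) = -840)
j(-32) + D*(-1500) = 9 - 840*(-1500) = 9 + 1260000 = 1260009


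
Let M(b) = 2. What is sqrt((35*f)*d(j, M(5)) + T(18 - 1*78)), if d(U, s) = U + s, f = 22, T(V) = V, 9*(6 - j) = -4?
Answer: 2*sqrt(14495)/3 ≈ 80.263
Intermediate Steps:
j = 58/9 (j = 6 - 1/9*(-4) = 6 + 4/9 = 58/9 ≈ 6.4444)
sqrt((35*f)*d(j, M(5)) + T(18 - 1*78)) = sqrt((35*22)*(58/9 + 2) + (18 - 1*78)) = sqrt(770*(76/9) + (18 - 78)) = sqrt(58520/9 - 60) = sqrt(57980/9) = 2*sqrt(14495)/3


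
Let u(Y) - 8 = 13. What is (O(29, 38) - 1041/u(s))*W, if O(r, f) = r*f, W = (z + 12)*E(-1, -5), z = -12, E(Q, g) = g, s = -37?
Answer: 0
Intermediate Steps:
u(Y) = 21 (u(Y) = 8 + 13 = 21)
W = 0 (W = (-12 + 12)*(-5) = 0*(-5) = 0)
O(r, f) = f*r
(O(29, 38) - 1041/u(s))*W = (38*29 - 1041/21)*0 = (1102 - 1041*1/21)*0 = (1102 - 347/7)*0 = (7367/7)*0 = 0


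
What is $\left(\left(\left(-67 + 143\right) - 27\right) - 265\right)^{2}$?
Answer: $46656$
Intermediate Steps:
$\left(\left(\left(-67 + 143\right) - 27\right) - 265\right)^{2} = \left(\left(76 - 27\right) - 265\right)^{2} = \left(49 - 265\right)^{2} = \left(-216\right)^{2} = 46656$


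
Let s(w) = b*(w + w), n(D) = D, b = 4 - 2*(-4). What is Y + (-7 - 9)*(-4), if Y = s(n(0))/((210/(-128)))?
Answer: 64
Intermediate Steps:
b = 12 (b = 4 + 8 = 12)
s(w) = 24*w (s(w) = 12*(w + w) = 12*(2*w) = 24*w)
Y = 0 (Y = (24*0)/((210/(-128))) = 0/((210*(-1/128))) = 0/(-105/64) = 0*(-64/105) = 0)
Y + (-7 - 9)*(-4) = 0 + (-7 - 9)*(-4) = 0 - 16*(-4) = 0 + 64 = 64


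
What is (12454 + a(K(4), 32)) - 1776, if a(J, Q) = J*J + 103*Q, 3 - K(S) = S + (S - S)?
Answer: 13975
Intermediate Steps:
K(S) = 3 - S (K(S) = 3 - (S + (S - S)) = 3 - (S + 0) = 3 - S)
a(J, Q) = J² + 103*Q
(12454 + a(K(4), 32)) - 1776 = (12454 + ((3 - 1*4)² + 103*32)) - 1776 = (12454 + ((3 - 4)² + 3296)) - 1776 = (12454 + ((-1)² + 3296)) - 1776 = (12454 + (1 + 3296)) - 1776 = (12454 + 3297) - 1776 = 15751 - 1776 = 13975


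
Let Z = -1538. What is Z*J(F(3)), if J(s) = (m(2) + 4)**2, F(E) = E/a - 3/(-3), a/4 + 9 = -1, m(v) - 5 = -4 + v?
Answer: -75362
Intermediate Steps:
m(v) = 1 + v (m(v) = 5 + (-4 + v) = 1 + v)
a = -40 (a = -36 + 4*(-1) = -36 - 4 = -40)
F(E) = 1 - E/40 (F(E) = E/(-40) - 3/(-3) = E*(-1/40) - 3*(-1/3) = -E/40 + 1 = 1 - E/40)
J(s) = 49 (J(s) = ((1 + 2) + 4)**2 = (3 + 4)**2 = 7**2 = 49)
Z*J(F(3)) = -1538*49 = -75362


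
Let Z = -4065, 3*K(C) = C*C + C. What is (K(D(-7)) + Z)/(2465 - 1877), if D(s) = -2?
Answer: -12193/1764 ≈ -6.9121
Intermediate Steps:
K(C) = C/3 + C**2/3 (K(C) = (C*C + C)/3 = (C**2 + C)/3 = (C + C**2)/3 = C/3 + C**2/3)
(K(D(-7)) + Z)/(2465 - 1877) = ((1/3)*(-2)*(1 - 2) - 4065)/(2465 - 1877) = ((1/3)*(-2)*(-1) - 4065)/588 = (2/3 - 4065)*(1/588) = -12193/3*1/588 = -12193/1764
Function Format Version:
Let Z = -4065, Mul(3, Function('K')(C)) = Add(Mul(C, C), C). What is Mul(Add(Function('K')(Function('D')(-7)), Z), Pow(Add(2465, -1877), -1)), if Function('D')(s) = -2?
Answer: Rational(-12193, 1764) ≈ -6.9121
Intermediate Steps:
Function('K')(C) = Add(Mul(Rational(1, 3), C), Mul(Rational(1, 3), Pow(C, 2))) (Function('K')(C) = Mul(Rational(1, 3), Add(Mul(C, C), C)) = Mul(Rational(1, 3), Add(Pow(C, 2), C)) = Mul(Rational(1, 3), Add(C, Pow(C, 2))) = Add(Mul(Rational(1, 3), C), Mul(Rational(1, 3), Pow(C, 2))))
Mul(Add(Function('K')(Function('D')(-7)), Z), Pow(Add(2465, -1877), -1)) = Mul(Add(Mul(Rational(1, 3), -2, Add(1, -2)), -4065), Pow(Add(2465, -1877), -1)) = Mul(Add(Mul(Rational(1, 3), -2, -1), -4065), Pow(588, -1)) = Mul(Add(Rational(2, 3), -4065), Rational(1, 588)) = Mul(Rational(-12193, 3), Rational(1, 588)) = Rational(-12193, 1764)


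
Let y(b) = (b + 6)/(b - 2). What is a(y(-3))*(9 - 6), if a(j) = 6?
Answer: 18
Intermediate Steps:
y(b) = (6 + b)/(-2 + b)
a(y(-3))*(9 - 6) = 6*(9 - 6) = 6*3 = 18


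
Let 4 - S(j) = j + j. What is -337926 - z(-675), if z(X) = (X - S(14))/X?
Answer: -76033567/225 ≈ -3.3793e+5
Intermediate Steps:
S(j) = 4 - 2*j (S(j) = 4 - (j + j) = 4 - 2*j)
z(X) = (24 + X)/X (z(X) = (X - (4 - 2*14))/X = (X - (4 - 28))/X = (X - 1*(-24))/X = (X + 24)/X = (24 + X)/X)
-337926 - z(-675) = -337926 - (24 - 675)/(-675) = -337926 - (-1)*(-651)/675 = -337926 - 1*217/225 = -337926 - 217/225 = -76033567/225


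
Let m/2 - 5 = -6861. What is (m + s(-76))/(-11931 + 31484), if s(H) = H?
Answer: -13788/19553 ≈ -0.70516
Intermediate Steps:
m = -13712 (m = 10 + 2*(-6861) = 10 - 13722 = -13712)
(m + s(-76))/(-11931 + 31484) = (-13712 - 76)/(-11931 + 31484) = -13788/19553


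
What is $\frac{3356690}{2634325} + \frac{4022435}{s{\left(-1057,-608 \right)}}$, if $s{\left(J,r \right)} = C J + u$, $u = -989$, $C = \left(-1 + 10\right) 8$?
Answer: $- \frac{2067524755841}{40617603445} \approx -50.902$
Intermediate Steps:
$C = 72$ ($C = 9 \cdot 8 = 72$)
$s{\left(J,r \right)} = -989 + 72 J$ ($s{\left(J,r \right)} = 72 J - 989 = -989 + 72 J$)
$\frac{3356690}{2634325} + \frac{4022435}{s{\left(-1057,-608 \right)}} = \frac{3356690}{2634325} + \frac{4022435}{-989 + 72 \left(-1057\right)} = 3356690 \cdot \frac{1}{2634325} + \frac{4022435}{-989 - 76104} = \frac{671338}{526865} + \frac{4022435}{-77093} = \frac{671338}{526865} + 4022435 \left(- \frac{1}{77093}\right) = \frac{671338}{526865} - \frac{4022435}{77093} = - \frac{2067524755841}{40617603445}$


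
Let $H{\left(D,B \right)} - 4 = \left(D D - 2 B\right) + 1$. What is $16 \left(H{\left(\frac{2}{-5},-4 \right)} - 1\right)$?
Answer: $\frac{4864}{25} \approx 194.56$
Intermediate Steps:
$H{\left(D,B \right)} = 5 + D^{2} - 2 B$ ($H{\left(D,B \right)} = 4 - \left(-1 + 2 B - D D\right) = 4 - \left(-1 - D^{2} + 2 B\right) = 4 + \left(1 + D^{2} - 2 B\right) = 5 + D^{2} - 2 B$)
$16 \left(H{\left(\frac{2}{-5},-4 \right)} - 1\right) = 16 \left(\left(5 + \left(\frac{2}{-5}\right)^{2} - -8\right) - 1\right) = 16 \left(\left(5 + \left(2 \left(- \frac{1}{5}\right)\right)^{2} + 8\right) - 1\right) = 16 \left(\left(5 + \left(- \frac{2}{5}\right)^{2} + 8\right) - 1\right) = 16 \left(\left(5 + \frac{4}{25} + 8\right) - 1\right) = 16 \left(\frac{329}{25} - 1\right) = 16 \cdot \frac{304}{25} = \frac{4864}{25}$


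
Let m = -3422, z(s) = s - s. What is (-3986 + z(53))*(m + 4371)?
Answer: -3782714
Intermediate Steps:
z(s) = 0
(-3986 + z(53))*(m + 4371) = (-3986 + 0)*(-3422 + 4371) = -3986*949 = -3782714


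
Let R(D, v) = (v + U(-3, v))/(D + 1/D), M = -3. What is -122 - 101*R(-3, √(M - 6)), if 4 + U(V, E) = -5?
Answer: -3947/10 + 909*I/10 ≈ -394.7 + 90.9*I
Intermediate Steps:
U(V, E) = -9 (U(V, E) = -4 - 5 = -9)
R(D, v) = (-9 + v)/(D + 1/D) (R(D, v) = (v - 9)/(D + 1/D) = (-9 + v)/(D + 1/D))
-122 - 101*R(-3, √(M - 6)) = -122 - (-303)*(-9 + √(-3 - 6))/(1 + (-3)²) = -122 - (-303)*(-9 + √(-9))/(1 + 9) = -122 - (-303)*(-9 + 3*I)/10 = -122 - 101*(27/10 - 9*I/10) = -122 + (-2727/10 + 909*I/10) = -3947/10 + 909*I/10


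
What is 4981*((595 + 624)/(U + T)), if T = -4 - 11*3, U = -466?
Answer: -6071839/503 ≈ -12071.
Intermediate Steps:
T = -37 (T = -4 - 33 = -37)
4981*((595 + 624)/(U + T)) = 4981*((595 + 624)/(-466 - 37)) = 4981*(1219/(-503)) = 4981*(1219*(-1/503)) = 4981*(-1219/503) = -6071839/503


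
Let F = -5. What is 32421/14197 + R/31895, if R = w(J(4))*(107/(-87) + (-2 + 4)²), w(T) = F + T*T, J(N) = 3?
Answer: 89977584073/39394758405 ≈ 2.2840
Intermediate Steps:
w(T) = -5 + T² (w(T) = -5 + T*T = -5 + T²)
R = 964/87 (R = (-5 + 3²)*(107/(-87) + (-2 + 4)²) = (-5 + 9)*(107*(-1/87) + 2²) = 4*(-107/87 + 4) = 4*(241/87) = 964/87 ≈ 11.080)
32421/14197 + R/31895 = 32421/14197 + (964/87)/31895 = 32421*(1/14197) + (964/87)*(1/31895) = 32421/14197 + 964/2774865 = 89977584073/39394758405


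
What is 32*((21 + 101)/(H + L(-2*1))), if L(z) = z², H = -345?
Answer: -3904/341 ≈ -11.449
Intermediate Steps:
32*((21 + 101)/(H + L(-2*1))) = 32*((21 + 101)/(-345 + (-2*1)²)) = 32*(122/(-345 + (-2)²)) = 32*(122/(-345 + 4)) = 32*(122/(-341)) = 32*(122*(-1/341)) = 32*(-122/341) = -3904/341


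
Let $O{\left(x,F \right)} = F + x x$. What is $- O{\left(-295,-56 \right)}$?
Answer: $-86969$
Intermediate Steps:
$O{\left(x,F \right)} = F + x^{2}$
$- O{\left(-295,-56 \right)} = - (-56 + \left(-295\right)^{2}) = - (-56 + 87025) = \left(-1\right) 86969 = -86969$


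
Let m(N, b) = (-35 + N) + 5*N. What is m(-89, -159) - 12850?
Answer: -13419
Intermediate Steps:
m(N, b) = -35 + 6*N
m(-89, -159) - 12850 = (-35 + 6*(-89)) - 12850 = (-35 - 534) - 12850 = -569 - 12850 = -13419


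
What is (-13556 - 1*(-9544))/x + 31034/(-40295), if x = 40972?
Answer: -358297147/412741685 ≈ -0.86809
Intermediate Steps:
(-13556 - 1*(-9544))/x + 31034/(-40295) = (-13556 - 1*(-9544))/40972 + 31034/(-40295) = (-13556 + 9544)*(1/40972) + 31034*(-1/40295) = -4012*1/40972 - 31034/40295 = -1003/10243 - 31034/40295 = -358297147/412741685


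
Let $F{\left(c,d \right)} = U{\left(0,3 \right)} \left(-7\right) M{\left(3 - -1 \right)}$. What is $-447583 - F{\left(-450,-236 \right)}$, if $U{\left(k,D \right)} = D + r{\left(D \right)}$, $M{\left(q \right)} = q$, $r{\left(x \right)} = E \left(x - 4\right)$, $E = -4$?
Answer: $-447387$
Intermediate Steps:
$r{\left(x \right)} = 16 - 4 x$ ($r{\left(x \right)} = - 4 \left(x - 4\right) = - 4 \left(-4 + x\right) = 16 - 4 x$)
$U{\left(k,D \right)} = 16 - 3 D$ ($U{\left(k,D \right)} = D - \left(-16 + 4 D\right) = 16 - 3 D$)
$F{\left(c,d \right)} = -196$ ($F{\left(c,d \right)} = \left(16 - 9\right) \left(-7\right) \left(3 - -1\right) = \left(16 - 9\right) \left(-7\right) \left(3 + 1\right) = 7 \left(-7\right) 4 = \left(-49\right) 4 = -196$)
$-447583 - F{\left(-450,-236 \right)} = -447583 - -196 = -447583 + 196 = -447387$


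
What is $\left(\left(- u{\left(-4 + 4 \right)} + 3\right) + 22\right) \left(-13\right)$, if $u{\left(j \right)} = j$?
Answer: $-325$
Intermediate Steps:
$\left(\left(- u{\left(-4 + 4 \right)} + 3\right) + 22\right) \left(-13\right) = \left(\left(- (-4 + 4) + 3\right) + 22\right) \left(-13\right) = \left(\left(\left(-1\right) 0 + 3\right) + 22\right) \left(-13\right) = \left(\left(0 + 3\right) + 22\right) \left(-13\right) = \left(3 + 22\right) \left(-13\right) = 25 \left(-13\right) = -325$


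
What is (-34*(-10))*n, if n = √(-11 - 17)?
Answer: 680*I*√7 ≈ 1799.1*I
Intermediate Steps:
n = 2*I*√7 (n = √(-28) = 2*I*√7 ≈ 5.2915*I)
(-34*(-10))*n = (-34*(-10))*(2*I*√7) = 340*(2*I*√7) = 680*I*√7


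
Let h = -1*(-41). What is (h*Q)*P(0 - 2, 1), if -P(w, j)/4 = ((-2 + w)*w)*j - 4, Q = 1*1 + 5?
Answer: -3936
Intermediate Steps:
Q = 6 (Q = 1 + 5 = 6)
h = 41
P(w, j) = 16 - 4*j*w*(-2 + w) (P(w, j) = -4*(((-2 + w)*w)*j - 4) = -4*((w*(-2 + w))*j - 4) = -4*(j*w*(-2 + w) - 4) = -4*(-4 + j*w*(-2 + w)) = 16 - 4*j*w*(-2 + w))
(h*Q)*P(0 - 2, 1) = (41*6)*(16 - 4*1*(0 - 2)² + 8*1*(0 - 2)) = 246*(16 - 4*1*(-2)² + 8*1*(-2)) = 246*(16 - 4*1*4 - 16) = 246*(16 - 16 - 16) = 246*(-16) = -3936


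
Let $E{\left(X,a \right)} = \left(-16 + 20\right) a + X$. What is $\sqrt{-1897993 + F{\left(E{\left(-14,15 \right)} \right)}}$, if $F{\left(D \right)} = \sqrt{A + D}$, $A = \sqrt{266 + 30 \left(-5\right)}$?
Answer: $\sqrt{-1897993 + \sqrt{2} \sqrt{23 + \sqrt{29}}} \approx 1377.7 i$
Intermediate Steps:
$A = 2 \sqrt{29}$ ($A = \sqrt{266 - 150} = \sqrt{116} = 2 \sqrt{29} \approx 10.77$)
$E{\left(X,a \right)} = X + 4 a$ ($E{\left(X,a \right)} = 4 a + X = X + 4 a$)
$F{\left(D \right)} = \sqrt{D + 2 \sqrt{29}}$ ($F{\left(D \right)} = \sqrt{2 \sqrt{29} + D} = \sqrt{D + 2 \sqrt{29}}$)
$\sqrt{-1897993 + F{\left(E{\left(-14,15 \right)} \right)}} = \sqrt{-1897993 + \sqrt{\left(-14 + 4 \cdot 15\right) + 2 \sqrt{29}}} = \sqrt{-1897993 + \sqrt{\left(-14 + 60\right) + 2 \sqrt{29}}} = \sqrt{-1897993 + \sqrt{46 + 2 \sqrt{29}}}$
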